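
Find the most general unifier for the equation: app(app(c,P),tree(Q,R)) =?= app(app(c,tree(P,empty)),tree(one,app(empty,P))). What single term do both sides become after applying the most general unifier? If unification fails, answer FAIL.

FAIL

Decompose app/2: app(c,P) =?= app(c,tree(P,empty)),  tree(Q,R) =?= tree(one,app(empty,P)).
Decompose app/2: c =?= c,  P =?= tree(P,empty).
Delete trivial equation c =?= c.
Occurs check fails: P occurs in tree(P,empty); the equation P =?= tree(P,empty) has no finite solution.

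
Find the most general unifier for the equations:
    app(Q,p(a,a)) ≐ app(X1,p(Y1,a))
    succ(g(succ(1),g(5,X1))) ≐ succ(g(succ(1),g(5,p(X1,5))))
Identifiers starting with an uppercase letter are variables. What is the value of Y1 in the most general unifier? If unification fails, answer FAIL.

FAIL

Decompose app/2: Q ≐ X1,  p(a,a) ≐ p(Y1,a).
Bind Q := X1; no other remaining equation mentions Q.
Decompose p/2: a ≐ Y1,  a ≐ a.
Bind Y1 := a; no other remaining equation mentions Y1.
Delete trivial equation a ≐ a.
Decompose succ/1: g(succ(1),g(5,X1)) ≐ g(succ(1),g(5,p(X1,5))).
Decompose g/2: succ(1) ≐ succ(1),  g(5,X1) ≐ g(5,p(X1,5)).
Delete trivial equation succ(1) ≐ succ(1).
Decompose g/2: 5 ≐ 5,  X1 ≐ p(X1,5).
Delete trivial equation 5 ≐ 5.
Occurs check fails: X1 occurs in p(X1,5); the equation X1 ≐ p(X1,5) has no finite solution.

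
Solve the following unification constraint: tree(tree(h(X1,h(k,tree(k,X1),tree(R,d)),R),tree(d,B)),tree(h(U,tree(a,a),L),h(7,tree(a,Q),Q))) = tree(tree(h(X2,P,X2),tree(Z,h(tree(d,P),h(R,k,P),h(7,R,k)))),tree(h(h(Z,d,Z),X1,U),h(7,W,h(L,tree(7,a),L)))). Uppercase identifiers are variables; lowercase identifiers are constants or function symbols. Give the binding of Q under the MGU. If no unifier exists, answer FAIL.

h(h(d,d,d),tree(7,a),h(d,d,d))

Decompose tree/2: tree(h(X1,h(k,tree(k,X1),tree(R,d)),R),tree(d,B)) = tree(h(X2,P,X2),tree(Z,h(tree(d,P),h(R,k,P),h(7,R,k)))),  tree(h(U,tree(a,a),L),h(7,tree(a,Q),Q)) = tree(h(h(Z,d,Z),X1,U),h(7,W,h(L,tree(7,a),L))).
Decompose tree/2: h(X1,h(k,tree(k,X1),tree(R,d)),R) = h(X2,P,X2),  tree(d,B) = tree(Z,h(tree(d,P),h(R,k,P),h(7,R,k))).
Decompose h/3: X1 = X2,  h(k,tree(k,X1),tree(R,d)) = P,  R = X2.
Bind X1 := X2; substituting into the 2 remaining equations that mention X1 gives: h(k,tree(k,X2),tree(R,d)) = P,  tree(h(U,tree(a,a),L),h(7,tree(a,Q),Q)) = tree(h(h(Z,d,Z),X2,U),h(7,W,h(L,tree(7,a),L))).
Bind P := h(k,tree(k,X2),tree(R,d)); substituting into the one remaining equation that mentions P gives: tree(d,B) = tree(Z,h(tree(d,h(k,tree(k,X2),tree(R,d))),h(R,k,h(k,tree(k,X2),tree(R,d))),h(7,R,k))).
Bind R := X2; substituting into the one remaining equation that mentions R gives: tree(d,B) = tree(Z,h(tree(d,h(k,tree(k,X2),tree(X2,d))),h(X2,k,h(k,tree(k,X2),tree(X2,d))),h(7,X2,k))). Substituting into the earlier binding gives P := h(k,tree(k,X2),tree(X2,d)).
Decompose tree/2: d = Z,  B = h(tree(d,h(k,tree(k,X2),tree(X2,d))),h(X2,k,h(k,tree(k,X2),tree(X2,d))),h(7,X2,k)).
Bind Z := d; substituting into the one remaining equation that mentions Z gives: tree(h(U,tree(a,a),L),h(7,tree(a,Q),Q)) = tree(h(h(d,d,d),X2,U),h(7,W,h(L,tree(7,a),L))).
Bind B := h(tree(d,h(k,tree(k,X2),tree(X2,d))),h(X2,k,h(k,tree(k,X2),tree(X2,d))),h(7,X2,k)); no other remaining equation mentions B.
Decompose tree/2: h(U,tree(a,a),L) = h(h(d,d,d),X2,U),  h(7,tree(a,Q),Q) = h(7,W,h(L,tree(7,a),L)).
Decompose h/3: U = h(d,d,d),  tree(a,a) = X2,  L = U.
Bind U := h(d,d,d); substituting into the one remaining equation that mentions U gives: L = h(d,d,d).
Bind X2 := tree(a,a); no other remaining equation mentions X2. Substituting into the earlier bindings gives X1 := tree(a,a), P := h(k,tree(k,tree(a,a)),tree(tree(a,a),d)), R := tree(a,a), B := h(tree(d,h(k,tree(k,tree(a,a)),tree(tree(a,a),d))),h(tree(a,a),k,h(k,tree(k,tree(a,a)),tree(tree(a,a),d))),h(7,tree(a,a),k)).
Bind L := h(d,d,d); substituting into the remaining equation gives: h(7,tree(a,Q),Q) = h(7,W,h(h(d,d,d),tree(7,a),h(d,d,d))).
Decompose h/3: 7 = 7,  tree(a,Q) = W,  Q = h(h(d,d,d),tree(7,a),h(d,d,d)).
Delete trivial equation 7 = 7.
Bind W := tree(a,Q); no other remaining equation mentions W.
Bind Q := h(h(d,d,d),tree(7,a),h(d,d,d)). Substituting into the earlier binding gives W := tree(a,h(h(d,d,d),tree(7,a),h(d,d,d))).
MGU = { X1 ↦ tree(a,a), P ↦ h(k,tree(k,tree(a,a)),tree(tree(a,a),d)), R ↦ tree(a,a), Z ↦ d, B ↦ h(tree(d,h(k,tree(k,tree(a,a)),tree(tree(a,a),d))),h(tree(a,a),k,h(k,tree(k,tree(a,a)),tree(tree(a,a),d))),h(7,tree(a,a),k)), U ↦ h(d,d,d), X2 ↦ tree(a,a), L ↦ h(d,d,d), W ↦ tree(a,h(h(d,d,d),tree(7,a),h(d,d,d))), Q ↦ h(h(d,d,d),tree(7,a),h(d,d,d)) }, so Q ↦ h(h(d,d,d),tree(7,a),h(d,d,d)).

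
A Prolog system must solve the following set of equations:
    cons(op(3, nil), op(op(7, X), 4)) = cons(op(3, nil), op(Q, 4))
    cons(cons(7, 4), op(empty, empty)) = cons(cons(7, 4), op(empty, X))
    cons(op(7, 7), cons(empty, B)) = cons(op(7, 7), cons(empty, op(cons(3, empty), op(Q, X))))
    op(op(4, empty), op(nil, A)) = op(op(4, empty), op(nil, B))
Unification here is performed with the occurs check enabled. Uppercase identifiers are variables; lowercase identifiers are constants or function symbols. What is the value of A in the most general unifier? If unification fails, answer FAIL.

op(cons(3, empty), op(op(7, empty), empty))

Decompose cons/2: op(3, nil) = op(3, nil),  op(op(7, X), 4) = op(Q, 4).
Delete trivial equation op(3, nil) = op(3, nil).
Decompose op/2: op(7, X) = Q,  4 = 4.
Bind Q := op(7, X); substituting into the one remaining equation that mentions Q gives: cons(op(7, 7), cons(empty, B)) = cons(op(7, 7), cons(empty, op(cons(3, empty), op(op(7, X), X)))).
Delete trivial equation 4 = 4.
Decompose cons/2: cons(7, 4) = cons(7, 4),  op(empty, empty) = op(empty, X).
Delete trivial equation cons(7, 4) = cons(7, 4).
Decompose op/2: empty = empty,  empty = X.
Delete trivial equation empty = empty.
Bind X := empty; substituting into the one remaining equation that mentions X gives: cons(op(7, 7), cons(empty, B)) = cons(op(7, 7), cons(empty, op(cons(3, empty), op(op(7, empty), empty)))). Substituting into the earlier binding gives Q := op(7, empty).
Decompose cons/2: op(7, 7) = op(7, 7),  cons(empty, B) = cons(empty, op(cons(3, empty), op(op(7, empty), empty))).
Delete trivial equation op(7, 7) = op(7, 7).
Decompose cons/2: empty = empty,  B = op(cons(3, empty), op(op(7, empty), empty)).
Delete trivial equation empty = empty.
Bind B := op(cons(3, empty), op(op(7, empty), empty)); substituting into the remaining equation gives: op(op(4, empty), op(nil, A)) = op(op(4, empty), op(nil, op(cons(3, empty), op(op(7, empty), empty)))).
Decompose op/2: op(4, empty) = op(4, empty),  op(nil, A) = op(nil, op(cons(3, empty), op(op(7, empty), empty))).
Delete trivial equation op(4, empty) = op(4, empty).
Decompose op/2: nil = nil,  A = op(cons(3, empty), op(op(7, empty), empty)).
Delete trivial equation nil = nil.
Bind A := op(cons(3, empty), op(op(7, empty), empty)).
MGU = { Q = op(7, empty), X = empty, B = op(cons(3, empty), op(op(7, empty), empty)), A = op(cons(3, empty), op(op(7, empty), empty)) }, so A = op(cons(3, empty), op(op(7, empty), empty)).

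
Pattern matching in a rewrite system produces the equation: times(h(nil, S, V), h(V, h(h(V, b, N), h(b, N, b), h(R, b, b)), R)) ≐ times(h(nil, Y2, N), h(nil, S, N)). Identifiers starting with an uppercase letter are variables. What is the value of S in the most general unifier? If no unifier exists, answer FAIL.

h(h(nil, b, nil), h(b, nil, b), h(nil, b, b))

Decompose times/2: h(nil, S, V) ≐ h(nil, Y2, N),  h(V, h(h(V, b, N), h(b, N, b), h(R, b, b)), R) ≐ h(nil, S, N).
Decompose h/3: nil ≐ nil,  S ≐ Y2,  V ≐ N.
Delete trivial equation nil ≐ nil.
Bind S := Y2; substituting into the one remaining equation that mentions S gives: h(V, h(h(V, b, N), h(b, N, b), h(R, b, b)), R) ≐ h(nil, Y2, N).
Bind V := N; substituting into the remaining equation gives: h(N, h(h(N, b, N), h(b, N, b), h(R, b, b)), R) ≐ h(nil, Y2, N).
Decompose h/3: N ≐ nil,  h(h(N, b, N), h(b, N, b), h(R, b, b)) ≐ Y2,  R ≐ N.
Bind N := nil; substituting into the remaining equations gives: h(h(nil, b, nil), h(b, nil, b), h(R, b, b)) ≐ Y2,  R ≐ nil. Substituting into the earlier binding gives V := nil.
Bind Y2 := h(h(nil, b, nil), h(b, nil, b), h(R, b, b)); no other remaining equation mentions Y2. Substituting into the earlier binding gives S := h(h(nil, b, nil), h(b, nil, b), h(R, b, b)).
Bind R := nil. Substituting into the earlier bindings gives S := h(h(nil, b, nil), h(b, nil, b), h(nil, b, b)), Y2 := h(h(nil, b, nil), h(b, nil, b), h(nil, b, b)).
MGU = { S -> h(h(nil, b, nil), h(b, nil, b), h(nil, b, b)), V -> nil, N -> nil, Y2 -> h(h(nil, b, nil), h(b, nil, b), h(nil, b, b)), R -> nil }, so S -> h(h(nil, b, nil), h(b, nil, b), h(nil, b, b)).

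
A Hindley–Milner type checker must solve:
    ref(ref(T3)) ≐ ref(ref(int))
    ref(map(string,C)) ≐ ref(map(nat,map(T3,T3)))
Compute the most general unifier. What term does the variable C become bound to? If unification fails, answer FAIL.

Decompose ref/1: ref(T3) ≐ ref(int).
Decompose ref/1: T3 ≐ int.
Bind T3 := int; substituting into the remaining equation gives: ref(map(string,C)) ≐ ref(map(nat,map(int,int))).
Decompose ref/1: map(string,C) ≐ map(nat,map(int,int)).
Decompose map/2: string ≐ nat,  C ≐ map(int,int).
Clash: constants string and nat differ; no unifier exists.

FAIL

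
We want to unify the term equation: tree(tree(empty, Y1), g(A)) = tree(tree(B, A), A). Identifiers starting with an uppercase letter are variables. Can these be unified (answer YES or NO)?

NO

Decompose tree/2: tree(empty, Y1) = tree(B, A),  g(A) = A.
Decompose tree/2: empty = B,  Y1 = A.
Bind B := empty; no other remaining equation mentions B.
Bind Y1 := A; no other remaining equation mentions Y1.
Occurs check fails: A occurs in g(A); the equation A = g(A) has no finite solution.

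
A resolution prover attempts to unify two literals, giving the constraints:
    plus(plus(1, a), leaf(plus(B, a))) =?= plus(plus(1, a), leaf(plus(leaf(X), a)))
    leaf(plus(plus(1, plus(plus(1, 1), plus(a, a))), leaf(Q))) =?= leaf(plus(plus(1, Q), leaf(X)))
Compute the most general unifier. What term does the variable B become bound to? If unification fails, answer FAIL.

Decompose plus/2: plus(1, a) =?= plus(1, a),  leaf(plus(B, a)) =?= leaf(plus(leaf(X), a)).
Delete trivial equation plus(1, a) =?= plus(1, a).
Decompose leaf/1: plus(B, a) =?= plus(leaf(X), a).
Decompose plus/2: B =?= leaf(X),  a =?= a.
Bind B := leaf(X); no other remaining equation mentions B.
Delete trivial equation a =?= a.
Decompose leaf/1: plus(plus(1, plus(plus(1, 1), plus(a, a))), leaf(Q)) =?= plus(plus(1, Q), leaf(X)).
Decompose plus/2: plus(1, plus(plus(1, 1), plus(a, a))) =?= plus(1, Q),  leaf(Q) =?= leaf(X).
Decompose plus/2: 1 =?= 1,  plus(plus(1, 1), plus(a, a)) =?= Q.
Delete trivial equation 1 =?= 1.
Bind Q := plus(plus(1, 1), plus(a, a)); substituting into the remaining equation gives: leaf(plus(plus(1, 1), plus(a, a))) =?= leaf(X).
Decompose leaf/1: plus(plus(1, 1), plus(a, a)) =?= X.
Bind X := plus(plus(1, 1), plus(a, a)). Substituting into the earlier binding gives B := leaf(plus(plus(1, 1), plus(a, a))).
MGU = { B ↦ leaf(plus(plus(1, 1), plus(a, a))), Q ↦ plus(plus(1, 1), plus(a, a)), X ↦ plus(plus(1, 1), plus(a, a)) }, so B ↦ leaf(plus(plus(1, 1), plus(a, a))).

leaf(plus(plus(1, 1), plus(a, a)))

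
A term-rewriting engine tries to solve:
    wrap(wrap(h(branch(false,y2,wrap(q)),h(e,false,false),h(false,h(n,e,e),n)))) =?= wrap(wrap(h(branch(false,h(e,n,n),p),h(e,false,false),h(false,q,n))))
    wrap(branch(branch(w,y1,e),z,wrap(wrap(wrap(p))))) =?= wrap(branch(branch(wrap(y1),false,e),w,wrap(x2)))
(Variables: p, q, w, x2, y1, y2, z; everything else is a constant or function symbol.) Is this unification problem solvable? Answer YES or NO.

YES

Decompose wrap/1: wrap(h(branch(false,y2,wrap(q)),h(e,false,false),h(false,h(n,e,e),n))) =?= wrap(h(branch(false,h(e,n,n),p),h(e,false,false),h(false,q,n))).
Decompose wrap/1: h(branch(false,y2,wrap(q)),h(e,false,false),h(false,h(n,e,e),n)) =?= h(branch(false,h(e,n,n),p),h(e,false,false),h(false,q,n)).
Decompose h/3: branch(false,y2,wrap(q)) =?= branch(false,h(e,n,n),p),  h(e,false,false) =?= h(e,false,false),  h(false,h(n,e,e),n) =?= h(false,q,n).
Decompose branch/3: false =?= false,  y2 =?= h(e,n,n),  wrap(q) =?= p.
Delete trivial equation false =?= false.
Bind y2 := h(e,n,n); no other remaining equation mentions y2.
Bind p := wrap(q); substituting into the one remaining equation that mentions p gives: wrap(branch(branch(w,y1,e),z,wrap(wrap(wrap(wrap(q)))))) =?= wrap(branch(branch(wrap(y1),false,e),w,wrap(x2))).
Delete trivial equation h(e,false,false) =?= h(e,false,false).
Decompose h/3: false =?= false,  h(n,e,e) =?= q,  n =?= n.
Delete trivial equation false =?= false.
Bind q := h(n,e,e); substituting into the one remaining equation that mentions q gives: wrap(branch(branch(w,y1,e),z,wrap(wrap(wrap(wrap(h(n,e,e))))))) =?= wrap(branch(branch(wrap(y1),false,e),w,wrap(x2))). Substituting into the earlier binding gives p := wrap(h(n,e,e)).
Delete trivial equation n =?= n.
Decompose wrap/1: branch(branch(w,y1,e),z,wrap(wrap(wrap(wrap(h(n,e,e)))))) =?= branch(branch(wrap(y1),false,e),w,wrap(x2)).
Decompose branch/3: branch(w,y1,e) =?= branch(wrap(y1),false,e),  z =?= w,  wrap(wrap(wrap(wrap(h(n,e,e))))) =?= wrap(x2).
Decompose branch/3: w =?= wrap(y1),  y1 =?= false,  e =?= e.
Bind w := wrap(y1); substituting into the one remaining equation that mentions w gives: z =?= wrap(y1).
Bind y1 := false; substituting into the one remaining equation that mentions y1 gives: z =?= wrap(false). Substituting into the earlier binding gives w := wrap(false).
Delete trivial equation e =?= e.
Bind z := wrap(false); no other remaining equation mentions z.
Decompose wrap/1: wrap(wrap(wrap(h(n,e,e)))) =?= x2.
Bind x2 := wrap(wrap(wrap(h(n,e,e)))).
No equations remain and no clash or occurs-check failure arose, so a unifier exists.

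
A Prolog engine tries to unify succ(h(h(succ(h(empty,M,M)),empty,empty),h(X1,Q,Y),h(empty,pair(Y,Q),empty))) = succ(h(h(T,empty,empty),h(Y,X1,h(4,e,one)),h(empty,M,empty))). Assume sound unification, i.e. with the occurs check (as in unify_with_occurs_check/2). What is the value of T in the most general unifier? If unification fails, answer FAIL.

succ(h(empty,pair(h(4,e,one),h(4,e,one)),pair(h(4,e,one),h(4,e,one))))

Decompose succ/1: h(h(succ(h(empty,M,M)),empty,empty),h(X1,Q,Y),h(empty,pair(Y,Q),empty)) = h(h(T,empty,empty),h(Y,X1,h(4,e,one)),h(empty,M,empty)).
Decompose h/3: h(succ(h(empty,M,M)),empty,empty) = h(T,empty,empty),  h(X1,Q,Y) = h(Y,X1,h(4,e,one)),  h(empty,pair(Y,Q),empty) = h(empty,M,empty).
Decompose h/3: succ(h(empty,M,M)) = T,  empty = empty,  empty = empty.
Bind T := succ(h(empty,M,M)); no other remaining equation mentions T.
Delete trivial equation empty = empty.
Delete trivial equation empty = empty.
Decompose h/3: X1 = Y,  Q = X1,  Y = h(4,e,one).
Bind X1 := Y; substituting into the one remaining equation that mentions X1 gives: Q = Y.
Bind Q := Y; substituting into the one remaining equation that mentions Q gives: h(empty,pair(Y,Y),empty) = h(empty,M,empty).
Bind Y := h(4,e,one); substituting into the remaining equation gives: h(empty,pair(h(4,e,one),h(4,e,one)),empty) = h(empty,M,empty). Substituting into the earlier bindings gives X1 := h(4,e,one), Q := h(4,e,one).
Decompose h/3: empty = empty,  pair(h(4,e,one),h(4,e,one)) = M,  empty = empty.
Delete trivial equation empty = empty.
Bind M := pair(h(4,e,one),h(4,e,one)); no other remaining equation mentions M. Substituting into the earlier binding gives T := succ(h(empty,pair(h(4,e,one),h(4,e,one)),pair(h(4,e,one),h(4,e,one)))).
Delete trivial equation empty = empty.
MGU = { T -> succ(h(empty,pair(h(4,e,one),h(4,e,one)),pair(h(4,e,one),h(4,e,one)))), X1 -> h(4,e,one), Q -> h(4,e,one), Y -> h(4,e,one), M -> pair(h(4,e,one),h(4,e,one)) }, so T -> succ(h(empty,pair(h(4,e,one),h(4,e,one)),pair(h(4,e,one),h(4,e,one)))).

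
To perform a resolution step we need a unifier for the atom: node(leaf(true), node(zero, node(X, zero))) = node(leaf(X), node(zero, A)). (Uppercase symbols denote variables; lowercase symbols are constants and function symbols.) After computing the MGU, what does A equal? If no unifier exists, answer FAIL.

node(true, zero)

Decompose node/2: leaf(true) = leaf(X),  node(zero, node(X, zero)) = node(zero, A).
Decompose leaf/1: true = X.
Bind X := true; substituting into the remaining equation gives: node(zero, node(true, zero)) = node(zero, A).
Decompose node/2: zero = zero,  node(true, zero) = A.
Delete trivial equation zero = zero.
Bind A := node(true, zero).
MGU = { X := true, A := node(true, zero) }, so A := node(true, zero).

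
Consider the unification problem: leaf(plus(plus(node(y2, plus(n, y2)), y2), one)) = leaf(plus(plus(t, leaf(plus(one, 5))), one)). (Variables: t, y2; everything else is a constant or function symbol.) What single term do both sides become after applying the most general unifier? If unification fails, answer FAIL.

Decompose leaf/1: plus(plus(node(y2, plus(n, y2)), y2), one) = plus(plus(t, leaf(plus(one, 5))), one).
Decompose plus/2: plus(node(y2, plus(n, y2)), y2) = plus(t, leaf(plus(one, 5))),  one = one.
Decompose plus/2: node(y2, plus(n, y2)) = t,  y2 = leaf(plus(one, 5)).
Bind t := node(y2, plus(n, y2)); no other remaining equation mentions t.
Bind y2 := leaf(plus(one, 5)); no other remaining equation mentions y2. Substituting into the earlier binding gives t := node(leaf(plus(one, 5)), plus(n, leaf(plus(one, 5)))).
Delete trivial equation one = one.
Applying the MGU to either side gives leaf(plus(plus(node(leaf(plus(one, 5)), plus(n, leaf(plus(one, 5)))), leaf(plus(one, 5))), one)).

leaf(plus(plus(node(leaf(plus(one, 5)), plus(n, leaf(plus(one, 5)))), leaf(plus(one, 5))), one))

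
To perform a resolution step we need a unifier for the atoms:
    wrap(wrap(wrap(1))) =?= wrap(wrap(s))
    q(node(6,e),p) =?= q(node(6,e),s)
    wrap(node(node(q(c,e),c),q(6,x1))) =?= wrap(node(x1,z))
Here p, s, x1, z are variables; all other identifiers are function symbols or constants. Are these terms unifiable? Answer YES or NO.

YES

Decompose wrap/1: wrap(wrap(1)) =?= wrap(s).
Decompose wrap/1: wrap(1) =?= s.
Bind s := wrap(1); substituting into the one remaining equation that mentions s gives: q(node(6,e),p) =?= q(node(6,e),wrap(1)).
Decompose q/2: node(6,e) =?= node(6,e),  p =?= wrap(1).
Delete trivial equation node(6,e) =?= node(6,e).
Bind p := wrap(1); no other remaining equation mentions p.
Decompose wrap/1: node(node(q(c,e),c),q(6,x1)) =?= node(x1,z).
Decompose node/2: node(q(c,e),c) =?= x1,  q(6,x1) =?= z.
Bind x1 := node(q(c,e),c); substituting into the remaining equation gives: q(6,node(q(c,e),c)) =?= z.
Bind z := q(6,node(q(c,e),c)).
No equations remain and no clash or occurs-check failure arose, so a unifier exists.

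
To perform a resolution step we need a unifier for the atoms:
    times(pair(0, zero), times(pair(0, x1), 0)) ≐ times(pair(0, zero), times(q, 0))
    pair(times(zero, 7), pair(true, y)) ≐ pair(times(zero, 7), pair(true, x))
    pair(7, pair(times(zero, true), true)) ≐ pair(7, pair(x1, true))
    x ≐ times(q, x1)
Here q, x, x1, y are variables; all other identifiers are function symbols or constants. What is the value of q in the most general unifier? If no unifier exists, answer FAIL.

pair(0, times(zero, true))

Decompose times/2: pair(0, zero) ≐ pair(0, zero),  times(pair(0, x1), 0) ≐ times(q, 0).
Delete trivial equation pair(0, zero) ≐ pair(0, zero).
Decompose times/2: pair(0, x1) ≐ q,  0 ≐ 0.
Bind q := pair(0, x1); substituting into the one remaining equation that mentions q gives: x ≐ times(pair(0, x1), x1).
Delete trivial equation 0 ≐ 0.
Decompose pair/2: times(zero, 7) ≐ times(zero, 7),  pair(true, y) ≐ pair(true, x).
Delete trivial equation times(zero, 7) ≐ times(zero, 7).
Decompose pair/2: true ≐ true,  y ≐ x.
Delete trivial equation true ≐ true.
Bind y := x; no other remaining equation mentions y.
Decompose pair/2: 7 ≐ 7,  pair(times(zero, true), true) ≐ pair(x1, true).
Delete trivial equation 7 ≐ 7.
Decompose pair/2: times(zero, true) ≐ x1,  true ≐ true.
Bind x1 := times(zero, true); substituting into the one remaining equation that mentions x1 gives: x ≐ times(pair(0, times(zero, true)), times(zero, true)). Substituting into the earlier binding gives q := pair(0, times(zero, true)).
Delete trivial equation true ≐ true.
Bind x := times(pair(0, times(zero, true)), times(zero, true)). Substituting into the earlier binding gives y := times(pair(0, times(zero, true)), times(zero, true)).
MGU = { q -> pair(0, times(zero, true)), y -> times(pair(0, times(zero, true)), times(zero, true)), x1 -> times(zero, true), x -> times(pair(0, times(zero, true)), times(zero, true)) }, so q -> pair(0, times(zero, true)).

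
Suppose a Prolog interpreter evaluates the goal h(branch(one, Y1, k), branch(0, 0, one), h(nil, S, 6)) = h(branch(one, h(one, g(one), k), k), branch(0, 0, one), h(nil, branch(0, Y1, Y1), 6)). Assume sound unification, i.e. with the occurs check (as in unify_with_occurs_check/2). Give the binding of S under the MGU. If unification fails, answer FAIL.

branch(0, h(one, g(one), k), h(one, g(one), k))

Decompose h/3: branch(one, Y1, k) = branch(one, h(one, g(one), k), k),  branch(0, 0, one) = branch(0, 0, one),  h(nil, S, 6) = h(nil, branch(0, Y1, Y1), 6).
Decompose branch/3: one = one,  Y1 = h(one, g(one), k),  k = k.
Delete trivial equation one = one.
Bind Y1 := h(one, g(one), k); substituting into the one remaining equation that mentions Y1 gives: h(nil, S, 6) = h(nil, branch(0, h(one, g(one), k), h(one, g(one), k)), 6).
Delete trivial equation k = k.
Delete trivial equation branch(0, 0, one) = branch(0, 0, one).
Decompose h/3: nil = nil,  S = branch(0, h(one, g(one), k), h(one, g(one), k)),  6 = 6.
Delete trivial equation nil = nil.
Bind S := branch(0, h(one, g(one), k), h(one, g(one), k)); no other remaining equation mentions S.
Delete trivial equation 6 = 6.
MGU = { Y1 ↦ h(one, g(one), k), S ↦ branch(0, h(one, g(one), k), h(one, g(one), k)) }, so S ↦ branch(0, h(one, g(one), k), h(one, g(one), k)).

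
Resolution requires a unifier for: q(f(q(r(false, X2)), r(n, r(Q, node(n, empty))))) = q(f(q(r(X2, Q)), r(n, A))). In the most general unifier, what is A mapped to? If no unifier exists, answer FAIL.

Decompose q/1: f(q(r(false, X2)), r(n, r(Q, node(n, empty)))) = f(q(r(X2, Q)), r(n, A)).
Decompose f/2: q(r(false, X2)) = q(r(X2, Q)),  r(n, r(Q, node(n, empty))) = r(n, A).
Decompose q/1: r(false, X2) = r(X2, Q).
Decompose r/2: false = X2,  X2 = Q.
Bind X2 := false; substituting into the one remaining equation that mentions X2 gives: false = Q.
Bind Q := false; substituting into the remaining equation gives: r(n, r(false, node(n, empty))) = r(n, A).
Decompose r/2: n = n,  r(false, node(n, empty)) = A.
Delete trivial equation n = n.
Bind A := r(false, node(n, empty)).
MGU = { X2 ↦ false, Q ↦ false, A ↦ r(false, node(n, empty)) }, so A ↦ r(false, node(n, empty)).

r(false, node(n, empty))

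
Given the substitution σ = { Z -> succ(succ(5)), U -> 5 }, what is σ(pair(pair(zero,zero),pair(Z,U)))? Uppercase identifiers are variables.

Replace each occurrence of Z with succ(succ(5)).
Replace each occurrence of U with 5.
Result: pair(pair(zero,zero),pair(succ(succ(5)),5)).

pair(pair(zero,zero),pair(succ(succ(5)),5))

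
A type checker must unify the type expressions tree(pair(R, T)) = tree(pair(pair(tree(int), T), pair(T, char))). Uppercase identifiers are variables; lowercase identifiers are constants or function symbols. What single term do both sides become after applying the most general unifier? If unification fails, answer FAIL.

Decompose tree/1: pair(R, T) = pair(pair(tree(int), T), pair(T, char)).
Decompose pair/2: R = pair(tree(int), T),  T = pair(T, char).
Bind R := pair(tree(int), T); no other remaining equation mentions R.
Occurs check fails: T occurs in pair(T, char); the equation T = pair(T, char) has no finite solution.

FAIL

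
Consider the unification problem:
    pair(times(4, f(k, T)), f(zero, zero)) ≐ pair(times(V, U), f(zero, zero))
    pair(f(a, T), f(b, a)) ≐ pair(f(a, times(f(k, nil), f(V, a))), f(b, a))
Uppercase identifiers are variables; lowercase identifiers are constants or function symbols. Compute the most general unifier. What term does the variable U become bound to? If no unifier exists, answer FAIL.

Decompose pair/2: times(4, f(k, T)) ≐ times(V, U),  f(zero, zero) ≐ f(zero, zero).
Decompose times/2: 4 ≐ V,  f(k, T) ≐ U.
Bind V := 4; substituting into the one remaining equation that mentions V gives: pair(f(a, T), f(b, a)) ≐ pair(f(a, times(f(k, nil), f(4, a))), f(b, a)).
Bind U := f(k, T); no other remaining equation mentions U.
Delete trivial equation f(zero, zero) ≐ f(zero, zero).
Decompose pair/2: f(a, T) ≐ f(a, times(f(k, nil), f(4, a))),  f(b, a) ≐ f(b, a).
Decompose f/2: a ≐ a,  T ≐ times(f(k, nil), f(4, a)).
Delete trivial equation a ≐ a.
Bind T := times(f(k, nil), f(4, a)); no other remaining equation mentions T. Substituting into the earlier binding gives U := f(k, times(f(k, nil), f(4, a))).
Delete trivial equation f(b, a) ≐ f(b, a).
MGU = { V := 4, U := f(k, times(f(k, nil), f(4, a))), T := times(f(k, nil), f(4, a)) }, so U := f(k, times(f(k, nil), f(4, a))).

f(k, times(f(k, nil), f(4, a)))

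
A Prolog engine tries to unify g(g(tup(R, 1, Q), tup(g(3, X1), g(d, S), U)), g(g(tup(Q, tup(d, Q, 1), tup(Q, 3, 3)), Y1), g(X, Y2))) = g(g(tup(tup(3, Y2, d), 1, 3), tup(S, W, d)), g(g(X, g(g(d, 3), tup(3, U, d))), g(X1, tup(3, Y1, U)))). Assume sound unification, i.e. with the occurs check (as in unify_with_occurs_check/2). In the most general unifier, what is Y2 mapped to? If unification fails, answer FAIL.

tup(3, g(g(d, 3), tup(3, d, d)), d)

Decompose g/2: g(tup(R, 1, Q), tup(g(3, X1), g(d, S), U)) = g(tup(tup(3, Y2, d), 1, 3), tup(S, W, d)),  g(g(tup(Q, tup(d, Q, 1), tup(Q, 3, 3)), Y1), g(X, Y2)) = g(g(X, g(g(d, 3), tup(3, U, d))), g(X1, tup(3, Y1, U))).
Decompose g/2: tup(R, 1, Q) = tup(tup(3, Y2, d), 1, 3),  tup(g(3, X1), g(d, S), U) = tup(S, W, d).
Decompose tup/3: R = tup(3, Y2, d),  1 = 1,  Q = 3.
Bind R := tup(3, Y2, d); no other remaining equation mentions R.
Delete trivial equation 1 = 1.
Bind Q := 3; substituting into the one remaining equation that mentions Q gives: g(g(tup(3, tup(d, 3, 1), tup(3, 3, 3)), Y1), g(X, Y2)) = g(g(X, g(g(d, 3), tup(3, U, d))), g(X1, tup(3, Y1, U))).
Decompose tup/3: g(3, X1) = S,  g(d, S) = W,  U = d.
Bind S := g(3, X1); substituting into the one remaining equation that mentions S gives: g(d, g(3, X1)) = W.
Bind W := g(d, g(3, X1)); no other remaining equation mentions W.
Bind U := d; substituting into the remaining equation gives: g(g(tup(3, tup(d, 3, 1), tup(3, 3, 3)), Y1), g(X, Y2)) = g(g(X, g(g(d, 3), tup(3, d, d))), g(X1, tup(3, Y1, d))).
Decompose g/2: g(tup(3, tup(d, 3, 1), tup(3, 3, 3)), Y1) = g(X, g(g(d, 3), tup(3, d, d))),  g(X, Y2) = g(X1, tup(3, Y1, d)).
Decompose g/2: tup(3, tup(d, 3, 1), tup(3, 3, 3)) = X,  Y1 = g(g(d, 3), tup(3, d, d)).
Bind X := tup(3, tup(d, 3, 1), tup(3, 3, 3)); substituting into the one remaining equation that mentions X gives: g(tup(3, tup(d, 3, 1), tup(3, 3, 3)), Y2) = g(X1, tup(3, Y1, d)).
Bind Y1 := g(g(d, 3), tup(3, d, d)); substituting into the remaining equation gives: g(tup(3, tup(d, 3, 1), tup(3, 3, 3)), Y2) = g(X1, tup(3, g(g(d, 3), tup(3, d, d)), d)).
Decompose g/2: tup(3, tup(d, 3, 1), tup(3, 3, 3)) = X1,  Y2 = tup(3, g(g(d, 3), tup(3, d, d)), d).
Bind X1 := tup(3, tup(d, 3, 1), tup(3, 3, 3)); no other remaining equation mentions X1. Substituting into the earlier bindings gives S := g(3, tup(3, tup(d, 3, 1), tup(3, 3, 3))), W := g(d, g(3, tup(3, tup(d, 3, 1), tup(3, 3, 3)))).
Bind Y2 := tup(3, g(g(d, 3), tup(3, d, d)), d). Substituting into the earlier binding gives R := tup(3, tup(3, g(g(d, 3), tup(3, d, d)), d), d).
MGU = { R = tup(3, tup(3, g(g(d, 3), tup(3, d, d)), d), d), Q = 3, S = g(3, tup(3, tup(d, 3, 1), tup(3, 3, 3))), W = g(d, g(3, tup(3, tup(d, 3, 1), tup(3, 3, 3)))), U = d, X = tup(3, tup(d, 3, 1), tup(3, 3, 3)), Y1 = g(g(d, 3), tup(3, d, d)), X1 = tup(3, tup(d, 3, 1), tup(3, 3, 3)), Y2 = tup(3, g(g(d, 3), tup(3, d, d)), d) }, so Y2 = tup(3, g(g(d, 3), tup(3, d, d)), d).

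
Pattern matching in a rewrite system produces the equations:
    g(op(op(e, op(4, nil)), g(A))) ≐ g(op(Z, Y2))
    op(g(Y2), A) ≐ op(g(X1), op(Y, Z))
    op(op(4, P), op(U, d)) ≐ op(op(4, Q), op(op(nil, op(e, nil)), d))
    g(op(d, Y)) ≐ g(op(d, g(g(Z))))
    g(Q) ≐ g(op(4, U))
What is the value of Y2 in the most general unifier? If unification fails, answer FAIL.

Decompose g/1: op(op(e, op(4, nil)), g(A)) ≐ op(Z, Y2).
Decompose op/2: op(e, op(4, nil)) ≐ Z,  g(A) ≐ Y2.
Bind Z := op(e, op(4, nil)); substituting into the 2 remaining equations that mention Z gives: op(g(Y2), A) ≐ op(g(X1), op(Y, op(e, op(4, nil)))),  g(op(d, Y)) ≐ g(op(d, g(g(op(e, op(4, nil)))))).
Bind Y2 := g(A); substituting into the one remaining equation that mentions Y2 gives: op(g(g(A)), A) ≐ op(g(X1), op(Y, op(e, op(4, nil)))).
Decompose op/2: g(g(A)) ≐ g(X1),  A ≐ op(Y, op(e, op(4, nil))).
Decompose g/1: g(A) ≐ X1.
Bind X1 := g(A); no other remaining equation mentions X1.
Bind A := op(Y, op(e, op(4, nil))); no other remaining equation mentions A. Substituting into the earlier bindings gives Y2 := g(op(Y, op(e, op(4, nil)))), X1 := g(op(Y, op(e, op(4, nil)))).
Decompose op/2: op(4, P) ≐ op(4, Q),  op(U, d) ≐ op(op(nil, op(e, nil)), d).
Decompose op/2: 4 ≐ 4,  P ≐ Q.
Delete trivial equation 4 ≐ 4.
Bind P := Q; no other remaining equation mentions P.
Decompose op/2: U ≐ op(nil, op(e, nil)),  d ≐ d.
Bind U := op(nil, op(e, nil)); substituting into the one remaining equation that mentions U gives: g(Q) ≐ g(op(4, op(nil, op(e, nil)))).
Delete trivial equation d ≐ d.
Decompose g/1: op(d, Y) ≐ op(d, g(g(op(e, op(4, nil))))).
Decompose op/2: d ≐ d,  Y ≐ g(g(op(e, op(4, nil)))).
Delete trivial equation d ≐ d.
Bind Y := g(g(op(e, op(4, nil)))); no other remaining equation mentions Y. Substituting into the earlier bindings gives Y2 := g(op(g(g(op(e, op(4, nil)))), op(e, op(4, nil)))), X1 := g(op(g(g(op(e, op(4, nil)))), op(e, op(4, nil)))), A := op(g(g(op(e, op(4, nil)))), op(e, op(4, nil))).
Decompose g/1: Q ≐ op(4, op(nil, op(e, nil))).
Bind Q := op(4, op(nil, op(e, nil))). Substituting into the earlier binding gives P := op(4, op(nil, op(e, nil))).
MGU = { Z := op(e, op(4, nil)), Y2 := g(op(g(g(op(e, op(4, nil)))), op(e, op(4, nil)))), X1 := g(op(g(g(op(e, op(4, nil)))), op(e, op(4, nil)))), A := op(g(g(op(e, op(4, nil)))), op(e, op(4, nil))), P := op(4, op(nil, op(e, nil))), U := op(nil, op(e, nil)), Y := g(g(op(e, op(4, nil)))), Q := op(4, op(nil, op(e, nil))) }, so Y2 := g(op(g(g(op(e, op(4, nil)))), op(e, op(4, nil)))).

g(op(g(g(op(e, op(4, nil)))), op(e, op(4, nil))))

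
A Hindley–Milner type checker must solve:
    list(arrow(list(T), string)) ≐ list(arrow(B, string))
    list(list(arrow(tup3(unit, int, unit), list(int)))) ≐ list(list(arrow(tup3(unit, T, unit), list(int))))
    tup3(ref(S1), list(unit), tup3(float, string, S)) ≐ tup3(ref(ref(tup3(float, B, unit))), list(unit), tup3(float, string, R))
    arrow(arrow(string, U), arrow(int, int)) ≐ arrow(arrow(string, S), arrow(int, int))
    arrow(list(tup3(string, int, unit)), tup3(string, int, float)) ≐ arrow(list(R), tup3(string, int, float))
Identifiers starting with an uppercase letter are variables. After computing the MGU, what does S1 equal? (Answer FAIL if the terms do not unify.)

ref(tup3(float, list(int), unit))

Decompose list/1: arrow(list(T), string) ≐ arrow(B, string).
Decompose arrow/2: list(T) ≐ B,  string ≐ string.
Bind B := list(T); substituting into the one remaining equation that mentions B gives: tup3(ref(S1), list(unit), tup3(float, string, S)) ≐ tup3(ref(ref(tup3(float, list(T), unit))), list(unit), tup3(float, string, R)).
Delete trivial equation string ≐ string.
Decompose list/1: list(arrow(tup3(unit, int, unit), list(int))) ≐ list(arrow(tup3(unit, T, unit), list(int))).
Decompose list/1: arrow(tup3(unit, int, unit), list(int)) ≐ arrow(tup3(unit, T, unit), list(int)).
Decompose arrow/2: tup3(unit, int, unit) ≐ tup3(unit, T, unit),  list(int) ≐ list(int).
Decompose tup3/3: unit ≐ unit,  int ≐ T,  unit ≐ unit.
Delete trivial equation unit ≐ unit.
Bind T := int; substituting into the one remaining equation that mentions T gives: tup3(ref(S1), list(unit), tup3(float, string, S)) ≐ tup3(ref(ref(tup3(float, list(int), unit))), list(unit), tup3(float, string, R)). Substituting into the earlier binding gives B := list(int).
Delete trivial equation unit ≐ unit.
Delete trivial equation list(int) ≐ list(int).
Decompose tup3/3: ref(S1) ≐ ref(ref(tup3(float, list(int), unit))),  list(unit) ≐ list(unit),  tup3(float, string, S) ≐ tup3(float, string, R).
Decompose ref/1: S1 ≐ ref(tup3(float, list(int), unit)).
Bind S1 := ref(tup3(float, list(int), unit)); no other remaining equation mentions S1.
Delete trivial equation list(unit) ≐ list(unit).
Decompose tup3/3: float ≐ float,  string ≐ string,  S ≐ R.
Delete trivial equation float ≐ float.
Delete trivial equation string ≐ string.
Bind S := R; substituting into the one remaining equation that mentions S gives: arrow(arrow(string, U), arrow(int, int)) ≐ arrow(arrow(string, R), arrow(int, int)).
Decompose arrow/2: arrow(string, U) ≐ arrow(string, R),  arrow(int, int) ≐ arrow(int, int).
Decompose arrow/2: string ≐ string,  U ≐ R.
Delete trivial equation string ≐ string.
Bind U := R; no other remaining equation mentions U.
Delete trivial equation arrow(int, int) ≐ arrow(int, int).
Decompose arrow/2: list(tup3(string, int, unit)) ≐ list(R),  tup3(string, int, float) ≐ tup3(string, int, float).
Decompose list/1: tup3(string, int, unit) ≐ R.
Bind R := tup3(string, int, unit); no other remaining equation mentions R. Substituting into the earlier bindings gives S := tup3(string, int, unit), U := tup3(string, int, unit).
Delete trivial equation tup3(string, int, float) ≐ tup3(string, int, float).
MGU = { B := list(int), T := int, S1 := ref(tup3(float, list(int), unit)), S := tup3(string, int, unit), U := tup3(string, int, unit), R := tup3(string, int, unit) }, so S1 := ref(tup3(float, list(int), unit)).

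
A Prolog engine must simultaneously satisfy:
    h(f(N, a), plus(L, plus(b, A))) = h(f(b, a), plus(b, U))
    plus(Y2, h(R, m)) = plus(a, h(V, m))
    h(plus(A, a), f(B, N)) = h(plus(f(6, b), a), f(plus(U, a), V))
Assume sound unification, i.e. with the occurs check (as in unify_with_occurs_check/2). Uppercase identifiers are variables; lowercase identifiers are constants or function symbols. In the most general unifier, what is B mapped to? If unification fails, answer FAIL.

plus(plus(b, f(6, b)), a)

Decompose h/2: f(N, a) = f(b, a),  plus(L, plus(b, A)) = plus(b, U).
Decompose f/2: N = b,  a = a.
Bind N := b; substituting into the one remaining equation that mentions N gives: h(plus(A, a), f(B, b)) = h(plus(f(6, b), a), f(plus(U, a), V)).
Delete trivial equation a = a.
Decompose plus/2: L = b,  plus(b, A) = U.
Bind L := b; no other remaining equation mentions L.
Bind U := plus(b, A); substituting into the one remaining equation that mentions U gives: h(plus(A, a), f(B, b)) = h(plus(f(6, b), a), f(plus(plus(b, A), a), V)).
Decompose plus/2: Y2 = a,  h(R, m) = h(V, m).
Bind Y2 := a; no other remaining equation mentions Y2.
Decompose h/2: R = V,  m = m.
Bind R := V; no other remaining equation mentions R.
Delete trivial equation m = m.
Decompose h/2: plus(A, a) = plus(f(6, b), a),  f(B, b) = f(plus(plus(b, A), a), V).
Decompose plus/2: A = f(6, b),  a = a.
Bind A := f(6, b); substituting into the one remaining equation that mentions A gives: f(B, b) = f(plus(plus(b, f(6, b)), a), V). Substituting into the earlier binding gives U := plus(b, f(6, b)).
Delete trivial equation a = a.
Decompose f/2: B = plus(plus(b, f(6, b)), a),  b = V.
Bind B := plus(plus(b, f(6, b)), a); no other remaining equation mentions B.
Bind V := b. Substituting into the earlier binding gives R := b.
MGU = { N -> b, L -> b, U -> plus(b, f(6, b)), Y2 -> a, R -> b, A -> f(6, b), B -> plus(plus(b, f(6, b)), a), V -> b }, so B -> plus(plus(b, f(6, b)), a).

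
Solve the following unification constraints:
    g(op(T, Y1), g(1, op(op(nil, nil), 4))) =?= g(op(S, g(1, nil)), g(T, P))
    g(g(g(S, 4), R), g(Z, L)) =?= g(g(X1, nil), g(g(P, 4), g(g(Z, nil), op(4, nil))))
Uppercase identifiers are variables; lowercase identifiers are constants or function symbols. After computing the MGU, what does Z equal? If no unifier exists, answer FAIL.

Decompose g/2: op(T, Y1) =?= op(S, g(1, nil)),  g(1, op(op(nil, nil), 4)) =?= g(T, P).
Decompose op/2: T =?= S,  Y1 =?= g(1, nil).
Bind T := S; substituting into the one remaining equation that mentions T gives: g(1, op(op(nil, nil), 4)) =?= g(S, P).
Bind Y1 := g(1, nil); no other remaining equation mentions Y1.
Decompose g/2: 1 =?= S,  op(op(nil, nil), 4) =?= P.
Bind S := 1; substituting into the one remaining equation that mentions S gives: g(g(g(1, 4), R), g(Z, L)) =?= g(g(X1, nil), g(g(P, 4), g(g(Z, nil), op(4, nil)))). Substituting into the earlier binding gives T := 1.
Bind P := op(op(nil, nil), 4); substituting into the remaining equation gives: g(g(g(1, 4), R), g(Z, L)) =?= g(g(X1, nil), g(g(op(op(nil, nil), 4), 4), g(g(Z, nil), op(4, nil)))).
Decompose g/2: g(g(1, 4), R) =?= g(X1, nil),  g(Z, L) =?= g(g(op(op(nil, nil), 4), 4), g(g(Z, nil), op(4, nil))).
Decompose g/2: g(1, 4) =?= X1,  R =?= nil.
Bind X1 := g(1, 4); no other remaining equation mentions X1.
Bind R := nil; no other remaining equation mentions R.
Decompose g/2: Z =?= g(op(op(nil, nil), 4), 4),  L =?= g(g(Z, nil), op(4, nil)).
Bind Z := g(op(op(nil, nil), 4), 4); substituting into the remaining equation gives: L =?= g(g(g(op(op(nil, nil), 4), 4), nil), op(4, nil)).
Bind L := g(g(g(op(op(nil, nil), 4), 4), nil), op(4, nil)).
MGU = { T := 1, Y1 := g(1, nil), S := 1, P := op(op(nil, nil), 4), X1 := g(1, 4), R := nil, Z := g(op(op(nil, nil), 4), 4), L := g(g(g(op(op(nil, nil), 4), 4), nil), op(4, nil)) }, so Z := g(op(op(nil, nil), 4), 4).

g(op(op(nil, nil), 4), 4)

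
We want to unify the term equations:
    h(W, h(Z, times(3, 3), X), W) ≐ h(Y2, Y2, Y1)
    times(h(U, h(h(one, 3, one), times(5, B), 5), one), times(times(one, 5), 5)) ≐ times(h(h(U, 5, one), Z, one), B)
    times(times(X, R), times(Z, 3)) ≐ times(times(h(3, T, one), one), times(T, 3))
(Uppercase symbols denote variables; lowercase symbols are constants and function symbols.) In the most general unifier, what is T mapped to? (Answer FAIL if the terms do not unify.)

Decompose h/3: W ≐ Y2,  h(Z, times(3, 3), X) ≐ Y2,  W ≐ Y1.
Bind W := Y2; substituting into the one remaining equation that mentions W gives: Y2 ≐ Y1.
Bind Y2 := h(Z, times(3, 3), X); substituting into the one remaining equation that mentions Y2 gives: h(Z, times(3, 3), X) ≐ Y1. Substituting into the earlier binding gives W := h(Z, times(3, 3), X).
Bind Y1 := h(Z, times(3, 3), X); no other remaining equation mentions Y1.
Decompose times/2: h(U, h(h(one, 3, one), times(5, B), 5), one) ≐ h(h(U, 5, one), Z, one),  times(times(one, 5), 5) ≐ B.
Decompose h/3: U ≐ h(U, 5, one),  h(h(one, 3, one), times(5, B), 5) ≐ Z,  one ≐ one.
Occurs check fails: U occurs in h(U, 5, one); the equation U ≐ h(U, 5, one) has no finite solution.

FAIL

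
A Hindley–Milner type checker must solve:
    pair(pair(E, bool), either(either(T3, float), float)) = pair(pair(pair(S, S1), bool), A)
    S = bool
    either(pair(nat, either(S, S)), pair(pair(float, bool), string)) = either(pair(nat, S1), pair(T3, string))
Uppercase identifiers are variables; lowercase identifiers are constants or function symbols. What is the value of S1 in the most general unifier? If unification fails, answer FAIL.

either(bool, bool)

Decompose pair/2: pair(E, bool) = pair(pair(S, S1), bool),  either(either(T3, float), float) = A.
Decompose pair/2: E = pair(S, S1),  bool = bool.
Bind E := pair(S, S1); no other remaining equation mentions E.
Delete trivial equation bool = bool.
Bind A := either(either(T3, float), float); no other remaining equation mentions A.
Bind S := bool; substituting into the remaining equation gives: either(pair(nat, either(bool, bool)), pair(pair(float, bool), string)) = either(pair(nat, S1), pair(T3, string)). Substituting into the earlier binding gives E := pair(bool, S1).
Decompose either/2: pair(nat, either(bool, bool)) = pair(nat, S1),  pair(pair(float, bool), string) = pair(T3, string).
Decompose pair/2: nat = nat,  either(bool, bool) = S1.
Delete trivial equation nat = nat.
Bind S1 := either(bool, bool); no other remaining equation mentions S1. Substituting into the earlier binding gives E := pair(bool, either(bool, bool)).
Decompose pair/2: pair(float, bool) = T3,  string = string.
Bind T3 := pair(float, bool); no other remaining equation mentions T3. Substituting into the earlier binding gives A := either(either(pair(float, bool), float), float).
Delete trivial equation string = string.
MGU = { E := pair(bool, either(bool, bool)), A := either(either(pair(float, bool), float), float), S := bool, S1 := either(bool, bool), T3 := pair(float, bool) }, so S1 := either(bool, bool).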